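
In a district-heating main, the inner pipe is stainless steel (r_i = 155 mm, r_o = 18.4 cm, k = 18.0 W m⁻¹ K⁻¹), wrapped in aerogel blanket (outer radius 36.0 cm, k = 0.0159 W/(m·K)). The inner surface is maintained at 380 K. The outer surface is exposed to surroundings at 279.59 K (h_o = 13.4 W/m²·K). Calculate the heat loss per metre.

Series thermal resistances, inner to outer:
  R'_stainless steel = ln(0.184/0.155)/(2πk) = 0.1715/(2π·18.0) = 0.001516 m·K/W
  R'_aerogel blanket = ln(0.360/0.184)/(2πk) = 0.6712/(2π·0.0159) = 6.718 m·K/W
  R'_conv,out = 1/(2πr h) = 1/(2π·0.360·13.4) = 0.03299 m·K/W
ΣR = 0.001516 + 6.718 + 0.03299 = 6.753 m·K/W
Q' = ΔT/ΣR = (380 K − 279.59 K)/6.753 = 14.9 W/m

Q' = 14.9 W/m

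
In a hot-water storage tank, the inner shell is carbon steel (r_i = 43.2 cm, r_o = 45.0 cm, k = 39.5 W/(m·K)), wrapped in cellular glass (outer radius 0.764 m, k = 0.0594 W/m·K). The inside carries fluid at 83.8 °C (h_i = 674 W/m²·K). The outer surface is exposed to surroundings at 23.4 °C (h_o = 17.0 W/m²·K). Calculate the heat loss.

Treat each layer as a resistance in series:
  R_conv,in = 1/(4πr²h) = 1/(4π·0.432²·674) = 6.326×10^-4 K/W
  R_carbon steel = (1/0.432 − 1/0.450)/(4πk) = 0.09259/(4π·39.5) = 1.865×10^-4 K/W
  R_cellular glass = (1/0.450 − 1/0.764)/(4πk) = 0.9133/(4π·0.0594) = 1.224 K/W
  R_conv,out = 1/(4πr²h) = 1/(4π·0.764²·17.0) = 0.008020 K/W
ΣR = 6.326×10^-4 + 1.865×10^-4 + 1.224 + 0.008020 = 1.233 K/W
Q = ΔT/ΣR = (83.8 °C − 23.4 °C)/1.233 = 49.0 W

Q = 49.0 W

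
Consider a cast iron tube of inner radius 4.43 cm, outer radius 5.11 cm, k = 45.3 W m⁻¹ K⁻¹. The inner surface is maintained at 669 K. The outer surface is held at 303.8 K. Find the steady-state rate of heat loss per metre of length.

Q' = 2πk·ΔT/ln(r₂/r₁) = 2π × 45.3 × 365.2 / ln(0.0511/0.0443) = 7.28×10^5 W/m

Q' = 7.28×10^5 W/m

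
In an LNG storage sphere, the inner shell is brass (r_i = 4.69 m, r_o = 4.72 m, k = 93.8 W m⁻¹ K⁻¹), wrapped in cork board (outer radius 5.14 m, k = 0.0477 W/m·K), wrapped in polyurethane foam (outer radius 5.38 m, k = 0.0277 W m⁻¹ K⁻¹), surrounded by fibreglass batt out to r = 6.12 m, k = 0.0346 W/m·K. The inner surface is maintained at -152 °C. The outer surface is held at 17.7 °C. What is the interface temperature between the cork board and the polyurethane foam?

Series thermal resistances, inner to outer:
  R_brass = (1/4.69 − 1/4.72)/(4πk) = 0.001355/(4π·93.8) = 1.150×10^-6 K/W
  R_cork board = (1/4.72 − 1/5.14)/(4πk) = 0.01731/(4π·0.0477) = 0.02888 K/W
  R_polyurethane foam = (1/5.14 − 1/5.38)/(4πk) = 0.008679/(4π·0.0277) = 0.02493 K/W
  R_fibreglass batt = (1/5.38 − 1/6.12)/(4πk) = 0.02247/(4π·0.0346) = 0.05169 K/W
ΣR = 1.150×10^-6 + 0.02888 + 0.02493 + 0.05169 = 0.1055 K/W
Q = ΔT/ΣR = (-152 °C − 17.7 °C)/0.1055 = -1609 W
From the inner boundary to the cork board/polyurethane foam interface, ΣR_partial = 0.02888 K/W.
T_interface = T_in − Q·ΣR_partial = -152 °C − (-1609)(0.02888) = -106 °C

T = -106 °C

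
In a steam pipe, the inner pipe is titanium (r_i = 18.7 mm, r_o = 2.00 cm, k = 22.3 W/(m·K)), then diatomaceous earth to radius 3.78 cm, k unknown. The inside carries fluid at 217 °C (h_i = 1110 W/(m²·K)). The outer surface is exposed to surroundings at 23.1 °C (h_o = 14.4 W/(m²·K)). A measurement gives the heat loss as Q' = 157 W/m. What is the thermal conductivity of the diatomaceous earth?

k = 0.108 W/m·K

ΣR = ΔT/Q' = |217 − 23.1|/157 = 1.235 m·K/W
Known resistances:
  R'_conv,in = 1/(2πr h) = 1/(2π·0.0187·1110) = 0.007668 m·K/W
  R'_titanium = ln(0.0200/0.0187)/(2πk) = 0.06721/(2π·22.3) = 4.797×10^-4 m·K/W
  R'_conv,out = 1/(2πr h) = 1/(2π·0.0378·14.4) = 0.2924 m·K/W
R_diatomaceous earth = ΣR − ΣR_known = 1.235 − 0.3005 = 0.9345 m·K/W
ln(r₂/r₁)/(2πk) = 0.9345 ⇒ k = 0.6366/(2π·0.9345) = 0.108 W/m·K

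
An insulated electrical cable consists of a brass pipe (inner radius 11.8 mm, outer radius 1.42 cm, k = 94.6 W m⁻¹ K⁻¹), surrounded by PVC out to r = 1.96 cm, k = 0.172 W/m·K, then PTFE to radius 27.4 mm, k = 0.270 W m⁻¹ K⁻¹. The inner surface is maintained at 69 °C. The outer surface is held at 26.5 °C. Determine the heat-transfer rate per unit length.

Q' = 85.7 W/m

Treat each layer as a resistance in series:
  R'_brass = ln(0.0142/0.0118)/(2πk) = 0.1851/(2π·94.6) = 3.115×10^-4 m·K/W
  R'_PVC = ln(0.0196/0.0142)/(2πk) = 0.3223/(2π·0.172) = 0.2982 m·K/W
  R'_PTFE = ln(0.0274/0.0196)/(2πk) = 0.3350/(2π·0.270) = 0.1975 m·K/W
ΣR = 3.115×10^-4 + 0.2982 + 0.1975 = 0.4960 m·K/W
Q' = ΔT/ΣR = (69 °C − 26.5 °C)/0.4960 = 85.7 W/m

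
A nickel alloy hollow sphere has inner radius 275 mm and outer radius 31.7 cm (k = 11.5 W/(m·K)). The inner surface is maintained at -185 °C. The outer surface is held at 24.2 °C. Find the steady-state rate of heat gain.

Q = 62700 W

Q = 4πk·ΔT/(1/r₁ − 1/r₂) = 4π × 11.5 × 209.2 / (1/0.275 − 1/0.317) = 62700 W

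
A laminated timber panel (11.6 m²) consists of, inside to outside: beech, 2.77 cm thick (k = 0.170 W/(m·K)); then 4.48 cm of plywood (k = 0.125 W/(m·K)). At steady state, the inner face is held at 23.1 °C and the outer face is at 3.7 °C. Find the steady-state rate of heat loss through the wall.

Series thermal resistances, inner to outer:
  R_beech = L/(kA) = 0.0277/(0.170·11.6) = 0.01405 K/W
  R_plywood = L/(kA) = 0.0448/(0.125·11.6) = 0.03090 K/W
ΣR = 0.01405 + 0.03090 = 0.04495 K/W
Q = ΔT/ΣR = (23.1 °C − 3.7 °C)/0.04495 = 432 W

Q = 432 W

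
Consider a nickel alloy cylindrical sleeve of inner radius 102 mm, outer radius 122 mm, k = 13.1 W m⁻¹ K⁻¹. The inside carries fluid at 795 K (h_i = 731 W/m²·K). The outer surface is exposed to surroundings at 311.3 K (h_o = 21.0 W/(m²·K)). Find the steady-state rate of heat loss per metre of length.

Treat each layer as a resistance in series:
  R'_conv,in = 1/(2πr h) = 1/(2π·0.102·731) = 0.002135 m·K/W
  R'_nickel alloy = ln(0.122/0.102)/(2πk) = 0.1790/(2π·13.1) = 0.002175 m·K/W
  R'_conv,out = 1/(2πr h) = 1/(2π·0.122·21.0) = 0.06212 m·K/W
ΣR = 0.002135 + 0.002175 + 0.06212 = 0.06643 m·K/W
Q' = ΔT/ΣR = (795 K − 311.3 K)/0.06643 = 7280 W/m

Q' = 7280 W/m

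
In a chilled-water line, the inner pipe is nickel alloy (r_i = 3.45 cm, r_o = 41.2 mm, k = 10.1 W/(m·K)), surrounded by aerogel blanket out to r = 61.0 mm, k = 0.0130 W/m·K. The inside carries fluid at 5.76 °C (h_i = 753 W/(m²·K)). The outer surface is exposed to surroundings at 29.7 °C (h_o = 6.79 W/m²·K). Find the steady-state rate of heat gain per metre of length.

Q' = 4.61 W/m

Resistance network (inner→outer):
  R'_conv,in = 1/(2πr h) = 1/(2π·0.0345·753) = 0.006126 m·K/W
  R'_nickel alloy = ln(0.0412/0.0345)/(2πk) = 0.1775/(2π·10.1) = 0.002797 m·K/W
  R'_aerogel blanket = ln(0.0610/0.0412)/(2πk) = 0.3924/(2π·0.0130) = 4.804 m·K/W
  R'_conv,out = 1/(2πr h) = 1/(2π·0.0610·6.79) = 0.3843 m·K/W
ΣR = 0.006126 + 0.002797 + 4.804 + 0.3843 = 5.197 m·K/W
Q' = ΔT/ΣR = (5.76 °C − 29.7 °C)/5.197 = -4.61 W/m
(Negative Q' ⇒ heat flows inward; heat gain = 4.61 W/m.)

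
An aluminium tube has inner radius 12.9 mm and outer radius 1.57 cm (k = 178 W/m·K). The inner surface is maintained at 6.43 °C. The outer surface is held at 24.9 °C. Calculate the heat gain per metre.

Q' = 105 kW/m

Q' = 2πk·ΔT/ln(r₂/r₁) = 2π × 178 × 18.47 / ln(0.0157/0.0129) = 1.05×10^5 W/m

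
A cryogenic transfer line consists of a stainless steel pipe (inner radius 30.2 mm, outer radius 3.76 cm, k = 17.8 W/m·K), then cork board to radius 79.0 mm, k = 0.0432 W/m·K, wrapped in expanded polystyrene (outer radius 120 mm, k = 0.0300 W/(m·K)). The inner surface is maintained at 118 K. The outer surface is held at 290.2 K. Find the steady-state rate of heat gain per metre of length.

Q' = 34.8 W/m

Series thermal resistances, inner to outer:
  R'_stainless steel = ln(0.0376/0.0302)/(2πk) = 0.2192/(2π·17.8) = 0.001960 m·K/W
  R'_cork board = ln(0.0790/0.0376)/(2πk) = 0.7424/(2π·0.0432) = 2.735 m·K/W
  R'_expanded polystyrene = ln(0.120/0.0790)/(2πk) = 0.4180/(2π·0.0300) = 2.218 m·K/W
ΣR = 0.001960 + 2.735 + 2.218 = 4.955 m·K/W
Q' = ΔT/ΣR = (118 K − 290.2 K)/4.955 = -34.8 W/m
(Negative Q' ⇒ heat flows inward; heat gain = 34.8 W/m.)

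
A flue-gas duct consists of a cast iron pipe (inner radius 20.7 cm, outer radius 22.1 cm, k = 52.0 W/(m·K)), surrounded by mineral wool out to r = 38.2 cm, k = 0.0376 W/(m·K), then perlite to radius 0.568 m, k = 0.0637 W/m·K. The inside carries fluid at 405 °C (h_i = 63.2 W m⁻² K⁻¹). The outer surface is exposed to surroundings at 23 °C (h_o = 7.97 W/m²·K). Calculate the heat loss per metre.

Q' = 114 W/m

Resistance network (inner→outer):
  R'_conv,in = 1/(2πr h) = 1/(2π·0.207·63.2) = 0.01217 m·K/W
  R'_cast iron = ln(0.221/0.207)/(2πk) = 0.06544/(2π·52.0) = 2.003×10^-4 m·K/W
  R'_mineral wool = ln(0.382/0.221)/(2πk) = 0.5473/(2π·0.0376) = 2.316 m·K/W
  R'_perlite = ln(0.568/0.382)/(2πk) = 0.3967/(2π·0.0637) = 0.9912 m·K/W
  R'_conv,out = 1/(2πr h) = 1/(2π·0.568·7.97) = 0.03516 m·K/W
ΣR = 0.01217 + 2.003×10^-4 + 2.316 + 0.9912 + 0.03516 = 3.355 m·K/W
Q' = ΔT/ΣR = (405 °C − 23 °C)/3.355 = 114 W/m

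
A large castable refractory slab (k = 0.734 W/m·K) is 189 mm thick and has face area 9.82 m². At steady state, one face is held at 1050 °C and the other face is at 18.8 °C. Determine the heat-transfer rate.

Q = 39300 W

Q = kA·ΔT/L = 0.734 × 9.82 × |1050 °C − 18.8 °C| / 0.189 = 39300 W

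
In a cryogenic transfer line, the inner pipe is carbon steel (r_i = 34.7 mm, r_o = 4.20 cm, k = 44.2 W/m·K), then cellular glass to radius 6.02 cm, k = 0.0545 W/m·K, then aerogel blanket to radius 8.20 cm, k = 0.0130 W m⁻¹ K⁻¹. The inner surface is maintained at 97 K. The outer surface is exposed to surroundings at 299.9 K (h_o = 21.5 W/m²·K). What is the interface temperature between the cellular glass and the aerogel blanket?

T = 140 K

Treat each layer as a resistance in series:
  R'_carbon steel = ln(0.0420/0.0347)/(2πk) = 0.1909/(2π·44.2) = 6.875×10^-4 m·K/W
  R'_cellular glass = ln(0.0602/0.0420)/(2πk) = 0.3600/(2π·0.0545) = 1.051 m·K/W
  R'_aerogel blanket = ln(0.0820/0.0602)/(2πk) = 0.3090/(2π·0.0130) = 3.784 m·K/W
  R'_conv,out = 1/(2πr h) = 1/(2π·0.0820·21.5) = 0.09028 m·K/W
ΣR = 6.875×10^-4 + 1.051 + 3.784 + 0.09028 = 4.926 m·K/W
Q' = ΔT/ΣR = (97 K − 299.9 K)/4.926 = -41.19 W/m
From the inner boundary to the cellular glass/aerogel blanket interface, ΣR_partial = 1.052 m·K/W.
T_interface = T_in − Q'·ΣR_partial = 97 K − (-41.19)(1.052) = 140 K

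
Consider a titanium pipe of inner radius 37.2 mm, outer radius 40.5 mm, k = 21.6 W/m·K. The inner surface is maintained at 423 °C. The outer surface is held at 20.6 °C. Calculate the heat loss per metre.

Q' = 2πk·ΔT/ln(r₂/r₁) = 2π × 21.6 × 402.4 / ln(0.0405/0.0372) = 6.43×10^5 W/m

Q' = 6.43×10^5 W/m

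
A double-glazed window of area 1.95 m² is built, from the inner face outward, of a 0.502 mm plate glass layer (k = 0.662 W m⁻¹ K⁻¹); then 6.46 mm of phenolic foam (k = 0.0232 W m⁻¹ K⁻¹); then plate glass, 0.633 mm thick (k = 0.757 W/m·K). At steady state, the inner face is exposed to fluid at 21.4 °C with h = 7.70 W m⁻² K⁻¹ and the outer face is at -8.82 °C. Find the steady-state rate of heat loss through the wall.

Q = 144 W

Series thermal resistances, inner to outer:
  R_conv,in = 1/(hA) = 1/(7.70·1.95) = 0.06660 K/W
  R_plate glass = L/(kA) = 5.02×10^-4/(0.662·1.95) = 3.889×10^-4 K/W
  R_phenolic foam = L/(kA) = 0.00646/(0.0232·1.95) = 0.1428 K/W
  R_plate glass = L/(kA) = 6.33×10^-4/(0.757·1.95) = 4.288×10^-4 K/W
ΣR = 0.06660 + 3.889×10^-4 + 0.1428 + 4.288×10^-4 = 0.2102 K/W
Q = ΔT/ΣR = (21.4 °C − -8.82 °C)/0.2102 = 144 W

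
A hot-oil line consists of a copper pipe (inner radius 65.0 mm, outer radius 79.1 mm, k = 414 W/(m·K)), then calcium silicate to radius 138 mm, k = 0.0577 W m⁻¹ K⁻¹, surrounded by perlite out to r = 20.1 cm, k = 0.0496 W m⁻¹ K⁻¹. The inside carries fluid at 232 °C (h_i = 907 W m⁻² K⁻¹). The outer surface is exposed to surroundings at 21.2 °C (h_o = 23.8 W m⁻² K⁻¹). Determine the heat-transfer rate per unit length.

Treat each layer as a resistance in series:
  R'_conv,in = 1/(2πr h) = 1/(2π·0.0650·907) = 0.002700 m·K/W
  R'_copper = ln(0.0791/0.0650)/(2πk) = 0.1963/(2π·414) = 7.547×10^-5 m·K/W
  R'_calcium silicate = ln(0.138/0.0791)/(2πk) = 0.5565/(2π·0.0577) = 1.535 m·K/W
  R'_perlite = ln(0.201/0.138)/(2πk) = 0.3761/(2π·0.0496) = 1.207 m·K/W
  R'_conv,out = 1/(2πr h) = 1/(2π·0.201·23.8) = 0.03327 m·K/W
ΣR = 0.002700 + 7.547×10^-5 + 1.535 + 1.207 + 0.03327 = 2.778 m·K/W
Q' = ΔT/ΣR = (232 °C − 21.2 °C)/2.778 = 75.9 W/m

Q' = 75.9 W/m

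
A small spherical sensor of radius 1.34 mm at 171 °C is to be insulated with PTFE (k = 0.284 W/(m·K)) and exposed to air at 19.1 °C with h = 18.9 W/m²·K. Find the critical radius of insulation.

r_cr = 3.01 cm

For a sphere, r_cr = 2k_ins/h = 2·0.284/18.9 = 0.0301 m = 3.01 cm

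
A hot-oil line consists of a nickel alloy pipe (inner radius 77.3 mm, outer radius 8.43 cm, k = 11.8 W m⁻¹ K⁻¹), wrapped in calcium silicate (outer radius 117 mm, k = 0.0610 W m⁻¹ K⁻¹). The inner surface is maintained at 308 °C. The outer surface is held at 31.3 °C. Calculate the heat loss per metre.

Q' = 323 W/m

Treat each layer as a resistance in series:
  R'_nickel alloy = ln(0.0843/0.0773)/(2πk) = 0.08669/(2π·11.8) = 0.001169 m·K/W
  R'_calcium silicate = ln(0.117/0.0843)/(2πk) = 0.3278/(2π·0.0610) = 0.8552 m·K/W
ΣR = 0.001169 + 0.8552 = 0.8564 m·K/W
Q' = ΔT/ΣR = (308 °C − 31.3 °C)/0.8564 = 323 W/m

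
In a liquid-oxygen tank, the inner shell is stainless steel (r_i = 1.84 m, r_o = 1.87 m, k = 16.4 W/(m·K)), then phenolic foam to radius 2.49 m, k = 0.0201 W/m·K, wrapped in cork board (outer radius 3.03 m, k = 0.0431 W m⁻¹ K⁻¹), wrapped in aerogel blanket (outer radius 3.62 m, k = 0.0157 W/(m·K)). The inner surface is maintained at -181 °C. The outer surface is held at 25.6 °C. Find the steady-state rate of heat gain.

Series thermal resistances, inner to outer:
  R_stainless steel = (1/1.84 − 1/1.87)/(4πk) = 0.008719/(4π·16.4) = 4.231×10^-5 K/W
  R_phenolic foam = (1/1.87 − 1/2.49)/(4πk) = 0.1332/(4π·0.0201) = 0.5272 K/W
  R_cork board = (1/2.49 − 1/3.03)/(4πk) = 0.07157/(4π·0.0431) = 0.1321 K/W
  R_aerogel blanket = (1/3.03 − 1/3.62)/(4πk) = 0.05379/(4π·0.0157) = 0.2726 K/W
ΣR = 4.231×10^-5 + 0.5272 + 0.1321 + 0.2726 = 0.9319 K/W
Q = ΔT/ΣR = (-181 °C − 25.6 °C)/0.9319 = -222 W
(Negative Q ⇒ heat flows inward; heat gain = 222 W.)

Q = 222 W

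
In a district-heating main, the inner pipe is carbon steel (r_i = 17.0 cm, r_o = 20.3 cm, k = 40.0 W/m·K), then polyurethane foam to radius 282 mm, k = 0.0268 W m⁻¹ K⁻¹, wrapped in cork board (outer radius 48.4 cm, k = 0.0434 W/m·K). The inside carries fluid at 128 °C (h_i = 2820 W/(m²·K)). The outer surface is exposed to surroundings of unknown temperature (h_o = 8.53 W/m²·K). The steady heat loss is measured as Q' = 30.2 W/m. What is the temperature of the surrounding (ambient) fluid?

Series resistances:
  R'_conv,in = 1/(2πr h) = 1/(2π·0.170·2820) = 3.320×10^-4 m·K/W
  R'_carbon steel = ln(0.203/0.170)/(2πk) = 0.1774/(2π·40.0) = 7.059×10^-4 m·K/W
  R'_polyurethane foam = ln(0.282/0.203)/(2πk) = 0.3287/(2π·0.0268) = 1.952 m·K/W
  R'_cork board = ln(0.484/0.282)/(2πk) = 0.5402/(2π·0.0434) = 1.981 m·K/W
  R'_conv,out = 1/(2πr h) = 1/(2π·0.484·8.53) = 0.03855 m·K/W
ΣR = 3.973 m·K/W
ΔT = Q'·ΣR = 30.2 × 3.973 = 120.0 K
Heat flows outward, so T_out = T_in − ΔT = 128 − 120.0 = 8.0 °C

T_out = 8.0 °C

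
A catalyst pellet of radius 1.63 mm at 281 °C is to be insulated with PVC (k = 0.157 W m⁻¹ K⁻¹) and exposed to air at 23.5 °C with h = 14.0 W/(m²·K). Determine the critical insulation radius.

r_cr = 2.24 cm

For a sphere, r_cr = 2k_ins/h = 2·0.157/14.0 = 0.0224 m = 2.24 cm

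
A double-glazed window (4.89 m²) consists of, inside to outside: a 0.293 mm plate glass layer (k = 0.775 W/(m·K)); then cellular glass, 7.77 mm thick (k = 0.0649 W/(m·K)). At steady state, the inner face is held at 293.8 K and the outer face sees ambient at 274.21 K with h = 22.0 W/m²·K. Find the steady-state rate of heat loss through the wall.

Resistance network (inner→outer):
  R_plate glass = L/(kA) = 2.93×10^-4/(0.775·4.89) = 7.731×10^-5 K/W
  R_cellular glass = L/(kA) = 0.00777/(0.0649·4.89) = 0.02448 K/W
  R_conv,out = 1/(hA) = 1/(22.0·4.89) = 0.009295 K/W
ΣR = 7.731×10^-5 + 0.02448 + 0.009295 = 0.03385 K/W
Q = ΔT/ΣR = (293.8 K − 274.21 K)/0.03385 = 579 W

Q = 579 W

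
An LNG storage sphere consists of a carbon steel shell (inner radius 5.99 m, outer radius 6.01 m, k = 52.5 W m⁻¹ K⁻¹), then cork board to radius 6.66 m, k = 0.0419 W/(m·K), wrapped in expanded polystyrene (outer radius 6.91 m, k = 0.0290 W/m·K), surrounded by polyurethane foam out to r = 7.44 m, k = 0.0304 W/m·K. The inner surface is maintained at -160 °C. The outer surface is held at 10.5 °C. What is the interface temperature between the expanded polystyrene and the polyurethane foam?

T = -52.8 °C

Treat each layer as a resistance in series:
  R_carbon steel = (1/5.99 − 1/6.01)/(4πk) = 5.556×10^-4/(4π·52.5) = 8.421×10^-7 K/W
  R_cork board = (1/6.01 − 1/6.66)/(4πk) = 0.01624/(4π·0.0419) = 0.03084 K/W
  R_expanded polystyrene = (1/6.66 − 1/6.91)/(4πk) = 0.005432/(4π·0.0290) = 0.01491 K/W
  R_polyurethane foam = (1/6.91 − 1/7.44)/(4πk) = 0.01031/(4π·0.0304) = 0.02699 K/W
ΣR = 8.421×10^-7 + 0.03084 + 0.01491 + 0.02699 = 0.07274 K/W
Q = ΔT/ΣR = (-160 °C − 10.5 °C)/0.07274 = -2344 W
From the inner boundary to the expanded polystyrene/polyurethane foam interface, ΣR_partial = 0.04575 K/W.
T_interface = T_in − Q·ΣR_partial = -160 °C − (-2344)(0.04575) = -52.8 °C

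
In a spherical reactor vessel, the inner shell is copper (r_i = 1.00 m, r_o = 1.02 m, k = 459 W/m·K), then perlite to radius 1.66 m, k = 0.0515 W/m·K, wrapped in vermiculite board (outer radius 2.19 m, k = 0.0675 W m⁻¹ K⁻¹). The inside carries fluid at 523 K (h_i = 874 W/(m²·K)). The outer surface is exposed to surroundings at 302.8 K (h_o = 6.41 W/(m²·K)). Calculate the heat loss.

Treat each layer as a resistance in series:
  R_conv,in = 1/(4πr²h) = 1/(4π·1.00²·874) = 9.105×10^-5 K/W
  R_copper = (1/1.00 − 1/1.02)/(4πk) = 0.01961/(4π·459) = 3.399×10^-6 K/W
  R_perlite = (1/1.02 − 1/1.66)/(4πk) = 0.3780/(4π·0.0515) = 0.5841 K/W
  R_vermiculite board = (1/1.66 − 1/2.19)/(4πk) = 0.1458/(4π·0.0675) = 0.1719 K/W
  R_conv,out = 1/(4πr²h) = 1/(4π·2.19²·6.41) = 0.002588 K/W
ΣR = 9.105×10^-5 + 3.399×10^-6 + 0.5841 + 0.1719 + 0.002588 = 0.7587 K/W
Q = ΔT/ΣR = (523 K − 302.8 K)/0.7587 = 290 W

Q = 290 W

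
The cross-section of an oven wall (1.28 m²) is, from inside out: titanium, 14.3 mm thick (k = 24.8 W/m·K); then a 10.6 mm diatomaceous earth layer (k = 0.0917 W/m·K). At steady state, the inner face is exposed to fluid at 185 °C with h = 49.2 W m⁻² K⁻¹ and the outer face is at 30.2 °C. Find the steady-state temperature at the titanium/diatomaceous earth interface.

T = 161 °C

Series thermal resistances, inner to outer:
  R_conv,in = 1/(hA) = 1/(49.2·1.28) = 0.01588 K/W
  R_titanium = L/(kA) = 0.0143/(24.8·1.28) = 4.505×10^-4 K/W
  R_diatomaceous earth = L/(kA) = 0.0106/(0.0917·1.28) = 0.09031 K/W
ΣR = 0.01588 + 4.505×10^-4 + 0.09031 = 0.1066 K/W
Q = ΔT/ΣR = (185 °C − 30.2 °C)/0.1066 = 1452 W
From the inner boundary to the titanium/diatomaceous earth interface, ΣR_partial = 0.01633 K/W.
T_interface = T_in − Q·ΣR_partial = 185 °C − (1452)(0.01633) = 161 °C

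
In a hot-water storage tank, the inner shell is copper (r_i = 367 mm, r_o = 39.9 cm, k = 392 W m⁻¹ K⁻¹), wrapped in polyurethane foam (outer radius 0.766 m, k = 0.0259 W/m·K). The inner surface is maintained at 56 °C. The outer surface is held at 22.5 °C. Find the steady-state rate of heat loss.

Treat each layer as a resistance in series:
  R_copper = (1/0.367 − 1/0.399)/(4πk) = 0.2185/(4π·392) = 4.436×10^-5 K/W
  R_polyurethane foam = (1/0.399 − 1/0.766)/(4πk) = 1.201/(4π·0.0259) = 3.689 K/W
ΣR = 4.436×10^-5 + 3.689 = 3.689 K/W
Q = ΔT/ΣR = (56 °C − 22.5 °C)/3.689 = 9.08 W

Q = 9.08 W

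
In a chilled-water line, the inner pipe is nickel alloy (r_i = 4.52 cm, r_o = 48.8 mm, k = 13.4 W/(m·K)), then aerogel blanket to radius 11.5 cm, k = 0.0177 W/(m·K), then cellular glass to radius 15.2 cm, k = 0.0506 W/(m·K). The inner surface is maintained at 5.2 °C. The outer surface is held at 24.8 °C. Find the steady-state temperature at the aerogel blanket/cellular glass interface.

Resistance network (inner→outer):
  R'_nickel alloy = ln(0.0488/0.0452)/(2πk) = 0.07663/(2π·13.4) = 9.102×10^-4 m·K/W
  R'_aerogel blanket = ln(0.115/0.0488)/(2πk) = 0.8572/(2π·0.0177) = 7.708 m·K/W
  R'_cellular glass = ln(0.152/0.115)/(2πk) = 0.2789/(2π·0.0506) = 0.8774 m·K/W
ΣR = 9.102×10^-4 + 7.708 + 0.8774 = 8.586 m·K/W
Q' = ΔT/ΣR = (5.2 °C − 24.8 °C)/8.586 = -2.283 W/m
From the inner boundary to the aerogel blanket/cellular glass interface, ΣR_partial = 7.709 m·K/W.
T_interface = T_in − Q'·ΣR_partial = 5.2 °C − (-2.283)(7.709) = 22.8 °C

T = 22.8 °C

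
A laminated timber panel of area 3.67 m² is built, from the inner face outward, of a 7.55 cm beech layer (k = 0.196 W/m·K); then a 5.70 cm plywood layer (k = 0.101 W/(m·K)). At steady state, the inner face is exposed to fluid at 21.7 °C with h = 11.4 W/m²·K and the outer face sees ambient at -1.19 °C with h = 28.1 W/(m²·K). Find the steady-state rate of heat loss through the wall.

Series thermal resistances, inner to outer:
  R_conv,in = 1/(hA) = 1/(11.4·3.67) = 0.02390 K/W
  R_beech = L/(kA) = 0.0755/(0.196·3.67) = 0.1050 K/W
  R_plywood = L/(kA) = 0.0570/(0.101·3.67) = 0.1538 K/W
  R_conv,out = 1/(hA) = 1/(28.1·3.67) = 0.009697 K/W
ΣR = 0.02390 + 0.1050 + 0.1538 + 0.009697 = 0.2924 K/W
Q = ΔT/ΣR = (21.7 °C − -1.19 °C)/0.2924 = 78.3 W

Q = 78.3 W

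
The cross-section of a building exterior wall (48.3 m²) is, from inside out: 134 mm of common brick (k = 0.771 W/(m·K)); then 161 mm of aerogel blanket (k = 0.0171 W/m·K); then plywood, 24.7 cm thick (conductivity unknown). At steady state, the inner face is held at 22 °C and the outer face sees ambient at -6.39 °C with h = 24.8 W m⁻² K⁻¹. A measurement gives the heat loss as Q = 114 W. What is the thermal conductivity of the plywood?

ΣR = ΔT/Q = |22 − -6.39|/114 = 0.2490 K/W
Known resistances:
  R_common brick = L/(kA) = 0.134/(0.771·48.3) = 0.003598 K/W
  R_aerogel blanket = L/(kA) = 0.161/(0.0171·48.3) = 0.1949 K/W
  R_conv,out = 1/(hA) = 1/(24.8·48.3) = 8.348×10^-4 K/W
R_plywood = ΣR − ΣR_known = 0.2490 − 0.1993 = 0.04970 K/W
L/(kA) = 0.04970 ⇒ k = 0.247/(0.04970·48.3) = 0.103 W/m·K

k = 0.103 W/m·K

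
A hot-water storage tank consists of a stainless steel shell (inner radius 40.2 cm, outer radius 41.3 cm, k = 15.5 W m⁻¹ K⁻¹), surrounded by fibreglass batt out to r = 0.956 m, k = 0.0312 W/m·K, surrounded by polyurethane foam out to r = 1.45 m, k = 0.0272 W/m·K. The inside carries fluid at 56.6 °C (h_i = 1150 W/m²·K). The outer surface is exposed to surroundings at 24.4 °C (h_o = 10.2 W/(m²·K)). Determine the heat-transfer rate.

Q = 7.07 W

Treat each layer as a resistance in series:
  R_conv,in = 1/(4πr²h) = 1/(4π·0.402²·1150) = 4.282×10^-4 K/W
  R_stainless steel = (1/0.402 − 1/0.413)/(4πk) = 0.06625/(4π·15.5) = 3.402×10^-4 K/W
  R_fibreglass batt = (1/0.413 − 1/0.956)/(4πk) = 1.375/(4π·0.0312) = 3.508 K/W
  R_polyurethane foam = (1/0.956 − 1/1.45)/(4πk) = 0.3564/(4π·0.0272) = 1.043 K/W
  R_conv,out = 1/(4πr²h) = 1/(4π·1.45²·10.2) = 0.003711 K/W
ΣR = 4.282×10^-4 + 3.402×10^-4 + 3.508 + 1.043 + 0.003711 = 4.555 K/W
Q = ΔT/ΣR = (56.6 °C − 24.4 °C)/4.555 = 7.07 W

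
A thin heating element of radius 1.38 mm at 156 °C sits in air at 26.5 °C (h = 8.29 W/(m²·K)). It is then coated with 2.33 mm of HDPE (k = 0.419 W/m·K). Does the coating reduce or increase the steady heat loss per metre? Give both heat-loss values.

Critical radius for a cylinder: r_cr = k/h = 0.0505 m = 5.05 cm.
Outer radius after coating: r₂ = 0.00138 + 0.00233 = 0.00371 m.
Since r₁ < r_cr and r₂ ≤ r_cr, the coating moves toward the maximum at r_cr — heat loss rises.
Bare: R = 1/(2πr₁h) = 13.91 m·K/W; Q = 129.5/13.91 = 9.31 W/m.
Coated: R = R_cond + R_conv = 5.550 m·K/W; Q = 129.5/5.550 = 23.3 W/m.

increases: 9.31 → 23.3 W/m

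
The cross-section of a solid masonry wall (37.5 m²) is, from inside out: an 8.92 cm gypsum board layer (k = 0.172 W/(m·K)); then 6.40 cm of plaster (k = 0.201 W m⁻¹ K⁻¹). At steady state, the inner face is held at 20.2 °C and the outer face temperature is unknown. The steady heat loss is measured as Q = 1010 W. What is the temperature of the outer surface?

T_out = -2.34 °C

Series resistances:
  R_gypsum board = L/(kA) = 0.0892/(0.172·37.5) = 0.01383 K/W
  R_plaster = L/(kA) = 0.0640/(0.201·37.5) = 0.008491 K/W
ΣR = 0.02232 K/W
ΔT = Q·ΣR = 1010 × 0.02232 = 22.54 K
Heat flows outward, so T_out = T_in − ΔT = 20.2 − 22.54 = -2.34 °C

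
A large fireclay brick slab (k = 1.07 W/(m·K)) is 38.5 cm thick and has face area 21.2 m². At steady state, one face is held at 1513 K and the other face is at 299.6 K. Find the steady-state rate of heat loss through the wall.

Q = kA·ΔT/L = 1.07 × 21.2 × |1513 K − 299.6 K| / 0.385 = 71500 W

Q = 71.5 kW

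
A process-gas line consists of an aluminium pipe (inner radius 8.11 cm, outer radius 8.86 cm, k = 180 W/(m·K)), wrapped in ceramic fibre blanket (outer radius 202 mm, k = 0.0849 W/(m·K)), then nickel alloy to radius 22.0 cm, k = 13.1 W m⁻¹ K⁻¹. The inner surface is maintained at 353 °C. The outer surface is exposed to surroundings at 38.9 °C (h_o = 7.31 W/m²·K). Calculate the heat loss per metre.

Q' = 191 W/m

Resistance network (inner→outer):
  R'_aluminium = ln(0.0886/0.0811)/(2πk) = 0.08845/(2π·180) = 7.821×10^-5 m·K/W
  R'_ceramic fibre blanket = ln(0.202/0.0886)/(2πk) = 0.8241/(2π·0.0849) = 1.545 m·K/W
  R'_nickel alloy = ln(0.220/0.202)/(2πk) = 0.08536/(2π·13.1) = 0.001037 m·K/W
  R'_conv,out = 1/(2πr h) = 1/(2π·0.220·7.31) = 0.09896 m·K/W
ΣR = 7.821×10^-5 + 1.545 + 0.001037 + 0.09896 = 1.645 m·K/W
Q' = ΔT/ΣR = (353 °C − 38.9 °C)/1.645 = 191 W/m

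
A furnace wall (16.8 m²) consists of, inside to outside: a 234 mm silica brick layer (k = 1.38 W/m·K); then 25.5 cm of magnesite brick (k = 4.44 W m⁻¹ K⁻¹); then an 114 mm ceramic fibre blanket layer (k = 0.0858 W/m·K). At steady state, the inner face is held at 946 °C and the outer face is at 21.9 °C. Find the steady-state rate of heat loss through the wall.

Resistance network (inner→outer):
  R_silica brick = L/(kA) = 0.234/(1.38·16.8) = 0.01009 K/W
  R_magnesite brick = L/(kA) = 0.255/(4.44·16.8) = 0.003419 K/W
  R_ceramic fibre blanket = L/(kA) = 0.114/(0.0858·16.8) = 0.07909 K/W
ΣR = 0.01009 + 0.003419 + 0.07909 = 0.09260 K/W
Q = ΔT/ΣR = (946 °C − 21.9 °C)/0.09260 = 9980 W

Q = 9.98 kW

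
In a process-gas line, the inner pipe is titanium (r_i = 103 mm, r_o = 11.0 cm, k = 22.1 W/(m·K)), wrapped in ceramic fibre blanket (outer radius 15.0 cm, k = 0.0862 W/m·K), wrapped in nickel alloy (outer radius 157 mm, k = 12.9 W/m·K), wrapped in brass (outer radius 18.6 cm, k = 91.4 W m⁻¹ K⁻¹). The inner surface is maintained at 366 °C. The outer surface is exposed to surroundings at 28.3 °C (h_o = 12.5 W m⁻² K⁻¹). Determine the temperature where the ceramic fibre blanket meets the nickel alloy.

Resistance network (inner→outer):
  R'_titanium = ln(0.110/0.103)/(2πk) = 0.06575/(2π·22.1) = 4.735×10^-4 m·K/W
  R'_ceramic fibre blanket = ln(0.150/0.110)/(2πk) = 0.3102/(2π·0.0862) = 0.5727 m·K/W
  R'_nickel alloy = ln(0.157/0.150)/(2πk) = 0.04561/(2π·12.9) = 5.627×10^-4 m·K/W
  R'_brass = ln(0.186/0.157)/(2πk) = 0.1695/(2π·91.4) = 2.952×10^-4 m·K/W
  R'_conv,out = 1/(2πr h) = 1/(2π·0.186·12.5) = 0.06845 m·K/W
ΣR = 4.735×10^-4 + 0.5727 + 5.627×10^-4 + 2.952×10^-4 + 0.06845 = 0.6425 m·K/W
Q' = ΔT/ΣR = (366 °C − 28.3 °C)/0.6425 = 525.6 W/m
From the inner boundary to the ceramic fibre blanket/nickel alloy interface, ΣR_partial = 0.5732 m·K/W.
T_interface = T_in − Q'·ΣR_partial = 366 °C − (525.6)(0.5732) = 64.7 °C

T = 64.7 °C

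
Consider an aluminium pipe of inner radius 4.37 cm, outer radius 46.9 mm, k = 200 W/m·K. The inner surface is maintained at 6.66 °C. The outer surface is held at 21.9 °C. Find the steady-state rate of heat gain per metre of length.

Q' = 271 kW/m

Q' = 2πk·ΔT/ln(r₂/r₁) = 2π × 200 × 15.24 / ln(0.0469/0.0437) = 2.71×10^5 W/m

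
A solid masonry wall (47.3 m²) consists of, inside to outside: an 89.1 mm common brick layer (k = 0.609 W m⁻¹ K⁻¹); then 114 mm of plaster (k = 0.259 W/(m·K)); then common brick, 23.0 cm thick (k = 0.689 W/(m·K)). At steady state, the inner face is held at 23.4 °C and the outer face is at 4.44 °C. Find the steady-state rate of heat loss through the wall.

Treat each layer as a resistance in series:
  R_common brick = L/(kA) = 0.0891/(0.609·47.3) = 0.003093 K/W
  R_plaster = L/(kA) = 0.114/(0.259·47.3) = 0.009306 K/W
  R_common brick = L/(kA) = 0.230/(0.689·47.3) = 0.007057 K/W
ΣR = 0.003093 + 0.009306 + 0.007057 = 0.01946 K/W
Q = ΔT/ΣR = (23.4 °C − 4.44 °C)/0.01946 = 974 W

Q = 974 W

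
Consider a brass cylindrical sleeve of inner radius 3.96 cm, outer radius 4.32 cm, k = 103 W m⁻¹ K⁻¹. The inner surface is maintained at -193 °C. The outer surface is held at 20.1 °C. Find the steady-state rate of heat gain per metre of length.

Q' = 1.58×10^6 W/m

Q' = 2πk·ΔT/ln(r₂/r₁) = 2π × 103 × 213.1 / ln(0.0432/0.0396) = 1.58×10^6 W/m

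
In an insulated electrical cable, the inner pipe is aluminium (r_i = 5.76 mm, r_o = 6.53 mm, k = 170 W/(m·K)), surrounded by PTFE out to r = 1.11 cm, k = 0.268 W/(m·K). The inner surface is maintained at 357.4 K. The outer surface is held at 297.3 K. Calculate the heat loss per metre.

Q' = 191 W/m

Resistance network (inner→outer):
  R'_aluminium = ln(0.00653/0.00576)/(2πk) = 0.1255/(2π·170) = 1.175×10^-4 m·K/W
  R'_PTFE = ln(0.0111/0.00653)/(2πk) = 0.5305/(2π·0.268) = 0.3151 m·K/W
ΣR = 1.175×10^-4 + 0.3151 = 0.3152 m·K/W
Q' = ΔT/ΣR = (357.4 K − 297.3 K)/0.3152 = 191 W/m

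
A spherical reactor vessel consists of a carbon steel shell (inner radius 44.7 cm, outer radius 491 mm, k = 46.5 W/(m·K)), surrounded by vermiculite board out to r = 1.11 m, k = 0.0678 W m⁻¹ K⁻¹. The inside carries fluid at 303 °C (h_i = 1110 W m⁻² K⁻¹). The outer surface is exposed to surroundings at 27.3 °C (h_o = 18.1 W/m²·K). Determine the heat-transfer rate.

Q = 206 W

Treat each layer as a resistance in series:
  R_conv,in = 1/(4πr²h) = 1/(4π·0.447²·1110) = 3.588×10^-4 K/W
  R_carbon steel = (1/0.447 − 1/0.491)/(4πk) = 0.2005/(4π·46.5) = 3.431×10^-4 K/W
  R_vermiculite board = (1/0.491 − 1/1.11)/(4πk) = 1.136/(4π·0.0678) = 1.333 K/W
  R_conv,out = 1/(4πr²h) = 1/(4π·1.11²·18.1) = 0.003568 K/W
ΣR = 3.588×10^-4 + 3.431×10^-4 + 1.333 + 0.003568 = 1.337 K/W
Q = ΔT/ΣR = (303 °C − 27.3 °C)/1.337 = 206 W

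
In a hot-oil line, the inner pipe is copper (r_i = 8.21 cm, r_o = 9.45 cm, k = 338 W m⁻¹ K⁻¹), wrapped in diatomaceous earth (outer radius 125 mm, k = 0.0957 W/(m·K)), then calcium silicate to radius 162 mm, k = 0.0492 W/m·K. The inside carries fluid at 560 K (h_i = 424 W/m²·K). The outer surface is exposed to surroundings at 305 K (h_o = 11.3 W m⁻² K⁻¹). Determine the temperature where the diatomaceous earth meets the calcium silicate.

Resistance network (inner→outer):
  R'_conv,in = 1/(2πr h) = 1/(2π·0.0821·424) = 0.004572 m·K/W
  R'_copper = ln(0.0945/0.0821)/(2πk) = 0.1407/(2π·338) = 6.623×10^-5 m·K/W
  R'_diatomaceous earth = ln(0.125/0.0945)/(2πk) = 0.2797/(2π·0.0957) = 0.4652 m·K/W
  R'_calcium silicate = ln(0.162/0.125)/(2πk) = 0.2593/(2π·0.0492) = 0.8387 m·K/W
  R'_conv,out = 1/(2πr h) = 1/(2π·0.162·11.3) = 0.08694 m·K/W
ΣR = 0.004572 + 6.623×10^-5 + 0.4652 + 0.8387 + 0.08694 = 1.395 m·K/W
Q' = ΔT/ΣR = (560 K − 305 K)/1.395 = 182.8 W/m
From the inner boundary to the diatomaceous earth/calcium silicate interface, ΣR_partial = 0.4698 m·K/W.
T_interface = T_in − Q'·ΣR_partial = 560 K − (182.8)(0.4698) = 474 K

T = 474 K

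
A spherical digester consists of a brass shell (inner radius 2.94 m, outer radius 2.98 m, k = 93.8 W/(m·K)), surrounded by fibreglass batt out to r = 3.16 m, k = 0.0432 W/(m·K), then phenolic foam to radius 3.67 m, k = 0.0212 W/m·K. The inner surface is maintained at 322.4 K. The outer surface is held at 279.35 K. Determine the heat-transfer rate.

Resistance network (inner→outer):
  R_brass = (1/2.94 − 1/2.98)/(4πk) = 0.004566/(4π·93.8) = 3.873×10^-6 K/W
  R_fibreglass batt = (1/2.98 − 1/3.16)/(4πk) = 0.01911/(4π·0.0432) = 0.03521 K/W
  R_phenolic foam = (1/3.16 − 1/3.67)/(4πk) = 0.04398/(4π·0.0212) = 0.1651 K/W
ΣR = 3.873×10^-6 + 0.03521 + 0.1651 = 0.2003 K/W
Q = ΔT/ΣR = (322.4 K − 279.35 K)/0.2003 = 215 W

Q = 215 W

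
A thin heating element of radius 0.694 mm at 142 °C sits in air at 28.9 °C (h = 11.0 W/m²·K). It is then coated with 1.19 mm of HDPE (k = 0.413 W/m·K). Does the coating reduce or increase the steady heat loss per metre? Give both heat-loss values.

increases: 5.42 → 14.0 W/m

Critical radius for a cylinder: r_cr = k/h = 0.0375 m = 3.75 cm.
Outer radius after coating: r₂ = 6.94×10^-4 + 0.00119 = 0.001884 m.
Since r₁ < r_cr and r₂ ≤ r_cr, the coating moves toward the maximum at r_cr — heat loss rises.
Bare: R = 1/(2πr₁h) = 20.85 m·K/W; Q = 113.1/20.85 = 5.42 W/m.
Coated: R = R_cond + R_conv = 8.065 m·K/W; Q = 113.1/8.065 = 14.0 W/m.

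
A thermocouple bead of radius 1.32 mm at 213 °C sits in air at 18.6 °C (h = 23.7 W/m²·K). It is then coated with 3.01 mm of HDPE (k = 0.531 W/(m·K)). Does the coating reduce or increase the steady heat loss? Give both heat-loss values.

increases: 0.101 → 0.753 W

Critical radius for a sphere: r_cr = 2k/h = 0.0448 m = 4.48 cm.
Outer radius after coating: r₂ = 0.00132 + 0.00301 = 0.00433 m.
Since r₁ < r_cr and r₂ ≤ r_cr, the coating moves toward the maximum at r_cr — heat loss rises.
Bare: R = 1/(4πr₁²h) = 1927 K/W; Q = 194.4/1927 = 0.101 W.
Coated: R = R_cond + R_conv = 258.0 K/W; Q = 194.4/258.0 = 0.753 W.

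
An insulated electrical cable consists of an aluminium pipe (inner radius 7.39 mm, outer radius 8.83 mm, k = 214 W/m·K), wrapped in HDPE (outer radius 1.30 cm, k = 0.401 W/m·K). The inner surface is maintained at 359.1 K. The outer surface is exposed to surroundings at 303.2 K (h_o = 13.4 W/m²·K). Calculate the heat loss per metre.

Treat each layer as a resistance in series:
  R'_aluminium = ln(0.00883/0.00739)/(2πk) = 0.1780/(2π·214) = 1.324×10^-4 m·K/W
  R'_HDPE = ln(0.0130/0.00883)/(2πk) = 0.3868/(2π·0.401) = 0.1535 m·K/W
  R'_conv,out = 1/(2πr h) = 1/(2π·0.0130·13.4) = 0.9136 m·K/W
ΣR = 1.324×10^-4 + 0.1535 + 0.9136 = 1.067 m·K/W
Q' = ΔT/ΣR = (359.1 K − 303.2 K)/1.067 = 52.4 W/m

Q' = 52.4 W/m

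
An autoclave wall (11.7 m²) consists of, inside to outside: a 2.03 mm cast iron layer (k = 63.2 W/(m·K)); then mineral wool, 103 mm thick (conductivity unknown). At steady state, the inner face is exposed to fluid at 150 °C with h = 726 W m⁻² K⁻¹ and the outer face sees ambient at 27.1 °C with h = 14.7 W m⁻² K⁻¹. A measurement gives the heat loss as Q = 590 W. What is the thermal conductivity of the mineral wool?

ΣR = ΔT/Q = |150 − 27.1|/590 = 0.2083 K/W
Known resistances:
  R_conv,in = 1/(hA) = 1/(726·11.7) = 1.177×10^-4 K/W
  R_cast iron = L/(kA) = 0.00203/(63.2·11.7) = 2.745×10^-6 K/W
  R_conv,out = 1/(hA) = 1/(14.7·11.7) = 0.005814 K/W
R_mineral wool = ΣR − ΣR_known = 0.2083 − 0.005934 = 0.2024 K/W
L/(kA) = 0.2024 ⇒ k = 0.103/(0.2024·11.7) = 0.0435 W/m·K

k = 0.0435 W/m·K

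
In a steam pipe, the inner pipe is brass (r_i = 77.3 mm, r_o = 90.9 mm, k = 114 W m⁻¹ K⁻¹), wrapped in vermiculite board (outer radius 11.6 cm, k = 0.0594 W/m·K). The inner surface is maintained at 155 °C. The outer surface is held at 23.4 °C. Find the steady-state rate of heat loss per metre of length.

Resistance network (inner→outer):
  R'_brass = ln(0.0909/0.0773)/(2πk) = 0.1621/(2π·114) = 2.263×10^-4 m·K/W
  R'_vermiculite board = ln(0.116/0.0909)/(2πk) = 0.2438/(2π·0.0594) = 0.6533 m·K/W
ΣR = 2.263×10^-4 + 0.6533 = 0.6535 m·K/W
Q' = ΔT/ΣR = (155 °C − 23.4 °C)/0.6535 = 201 W/m

Q' = 201 W/m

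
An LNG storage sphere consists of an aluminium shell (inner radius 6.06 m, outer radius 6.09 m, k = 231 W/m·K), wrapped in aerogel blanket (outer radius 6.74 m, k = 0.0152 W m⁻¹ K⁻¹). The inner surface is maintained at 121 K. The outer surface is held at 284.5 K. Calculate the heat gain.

Treat each layer as a resistance in series:
  R_aluminium = (1/6.06 − 1/6.09)/(4πk) = 8.129×10^-4/(4π·231) = 2.800×10^-7 K/W
  R_aerogel blanket = (1/6.09 − 1/6.74)/(4πk) = 0.01584/(4π·0.0152) = 0.08291 K/W
ΣR = 2.800×10^-7 + 0.08291 = 0.08291 K/W
Q = ΔT/ΣR = (121 K − 284.5 K)/0.08291 = -1970 W
(Negative Q ⇒ heat flows inward; heat gain = 1970 W.)

Q = 1970 W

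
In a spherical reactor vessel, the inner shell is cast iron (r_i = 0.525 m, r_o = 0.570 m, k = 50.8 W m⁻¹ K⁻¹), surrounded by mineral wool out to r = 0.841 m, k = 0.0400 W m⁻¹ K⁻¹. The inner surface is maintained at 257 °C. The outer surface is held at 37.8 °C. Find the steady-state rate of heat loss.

Q = 195 W

Series thermal resistances, inner to outer:
  R_cast iron = (1/0.525 − 1/0.570)/(4πk) = 0.1504/(4π·50.8) = 2.356×10^-4 K/W
  R_mineral wool = (1/0.570 − 1/0.841)/(4πk) = 0.5653/(4π·0.0400) = 1.125 K/W
ΣR = 2.356×10^-4 + 1.125 = 1.125 K/W
Q = ΔT/ΣR = (257 °C − 37.8 °C)/1.125 = 195 W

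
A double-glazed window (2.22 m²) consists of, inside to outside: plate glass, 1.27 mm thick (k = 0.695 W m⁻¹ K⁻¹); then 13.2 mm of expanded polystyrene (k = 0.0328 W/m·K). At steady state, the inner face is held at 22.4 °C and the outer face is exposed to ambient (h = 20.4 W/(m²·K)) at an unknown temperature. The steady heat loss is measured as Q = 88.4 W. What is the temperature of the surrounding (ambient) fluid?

T_out = 4.35 °C

Series resistances:
  R_plate glass = L/(kA) = 0.00127/(0.695·2.22) = 8.231×10^-4 K/W
  R_expanded polystyrene = L/(kA) = 0.0132/(0.0328·2.22) = 0.1813 K/W
  R_conv,out = 1/(hA) = 1/(20.4·2.22) = 0.02208 K/W
ΣR = 0.2042 K/W
ΔT = Q·ΣR = 88.4 × 0.2042 = 18.05 K
Heat flows outward, so T_out = T_in − ΔT = 22.4 − 18.05 = 4.35 °C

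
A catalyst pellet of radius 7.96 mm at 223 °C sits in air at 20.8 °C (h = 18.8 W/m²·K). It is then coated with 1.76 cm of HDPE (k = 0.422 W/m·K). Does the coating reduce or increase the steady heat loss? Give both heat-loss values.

Critical radius for a sphere: r_cr = 2k/h = 0.0449 m = 4.49 cm.
Outer radius after coating: r₂ = 0.00796 + 0.0176 = 0.02556 m.
Since r₁ < r_cr and r₂ ≤ r_cr, the coating moves toward the maximum at r_cr — heat loss rises.
Bare: R = 1/(4πr₁²h) = 66.80 K/W; Q = 202.2/66.80 = 3.03 W.
Coated: R = R_cond + R_conv = 22.79 K/W; Q = 202.2/22.79 = 8.87 W.

increases: 3.03 → 8.87 W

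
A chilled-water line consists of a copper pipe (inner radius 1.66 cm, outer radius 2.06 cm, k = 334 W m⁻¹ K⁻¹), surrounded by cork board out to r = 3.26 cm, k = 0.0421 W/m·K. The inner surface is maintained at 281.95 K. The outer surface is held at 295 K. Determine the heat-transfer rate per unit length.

Resistance network (inner→outer):
  R'_copper = ln(0.0206/0.0166)/(2πk) = 0.2159/(2π·334) = 1.029×10^-4 m·K/W
  R'_cork board = ln(0.0326/0.0206)/(2πk) = 0.4590/(2π·0.0421) = 1.735 m·K/W
ΣR = 1.029×10^-4 + 1.735 = 1.735 m·K/W
Q' = ΔT/ΣR = (281.95 K − 295 K)/1.735 = -7.52 W/m
(Negative Q' ⇒ heat flows inward; heat gain = 7.52 W/m.)

Q' = 7.52 W/m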